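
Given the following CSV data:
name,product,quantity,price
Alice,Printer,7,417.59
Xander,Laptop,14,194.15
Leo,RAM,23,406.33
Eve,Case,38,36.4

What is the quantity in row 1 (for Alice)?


Row 1: Alice
Column 'quantity' = 7

ANSWER: 7


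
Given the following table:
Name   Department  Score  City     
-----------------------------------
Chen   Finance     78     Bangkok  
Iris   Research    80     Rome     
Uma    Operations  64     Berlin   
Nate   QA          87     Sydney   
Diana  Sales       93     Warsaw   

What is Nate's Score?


Row 4: Nate
Score = 87

ANSWER: 87


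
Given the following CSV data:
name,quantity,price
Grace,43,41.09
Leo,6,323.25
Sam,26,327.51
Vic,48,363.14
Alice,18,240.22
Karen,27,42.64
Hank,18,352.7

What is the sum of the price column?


Values in 'price' column:
  Row 1: 41.09
  Row 2: 323.25
  Row 3: 327.51
  Row 4: 363.14
  Row 5: 240.22
  Row 6: 42.64
  Row 7: 352.7
Sum = 41.09 + 323.25 + 327.51 + 363.14 + 240.22 + 42.64 + 352.7 = 1690.55

ANSWER: 1690.55


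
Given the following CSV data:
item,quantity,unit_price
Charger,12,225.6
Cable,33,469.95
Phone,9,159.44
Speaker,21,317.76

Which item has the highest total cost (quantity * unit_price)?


Computing row totals:
  Charger: 2707.2
  Cable: 15508.35
  Phone: 1434.96
  Speaker: 6672.96
Maximum: Cable (15508.35)

ANSWER: Cable


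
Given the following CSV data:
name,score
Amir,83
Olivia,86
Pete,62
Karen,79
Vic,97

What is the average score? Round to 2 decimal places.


Scores: 83, 86, 62, 79, 97
Sum = 407
Count = 5
Average = 407 / 5 = 81.40

ANSWER: 81.40


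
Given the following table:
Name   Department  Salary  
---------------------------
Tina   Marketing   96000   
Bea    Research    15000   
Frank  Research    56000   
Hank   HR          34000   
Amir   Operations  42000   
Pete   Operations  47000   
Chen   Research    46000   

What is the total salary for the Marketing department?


Marketing department members:
  Tina: 96000
Total = 96000 = 96000

ANSWER: 96000


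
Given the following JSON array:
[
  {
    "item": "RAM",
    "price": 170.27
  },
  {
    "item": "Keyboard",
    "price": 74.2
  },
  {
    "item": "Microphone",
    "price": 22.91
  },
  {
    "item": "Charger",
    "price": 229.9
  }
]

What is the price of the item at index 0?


Array index 0 -> RAM
price = 170.27

ANSWER: 170.27


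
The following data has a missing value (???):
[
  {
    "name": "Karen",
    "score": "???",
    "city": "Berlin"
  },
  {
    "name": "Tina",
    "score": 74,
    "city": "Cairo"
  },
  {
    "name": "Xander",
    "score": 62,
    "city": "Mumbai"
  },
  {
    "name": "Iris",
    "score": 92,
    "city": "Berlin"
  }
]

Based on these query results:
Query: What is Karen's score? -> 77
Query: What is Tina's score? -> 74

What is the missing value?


The missing value is Karen's score
From query: Karen's score = 77

ANSWER: 77


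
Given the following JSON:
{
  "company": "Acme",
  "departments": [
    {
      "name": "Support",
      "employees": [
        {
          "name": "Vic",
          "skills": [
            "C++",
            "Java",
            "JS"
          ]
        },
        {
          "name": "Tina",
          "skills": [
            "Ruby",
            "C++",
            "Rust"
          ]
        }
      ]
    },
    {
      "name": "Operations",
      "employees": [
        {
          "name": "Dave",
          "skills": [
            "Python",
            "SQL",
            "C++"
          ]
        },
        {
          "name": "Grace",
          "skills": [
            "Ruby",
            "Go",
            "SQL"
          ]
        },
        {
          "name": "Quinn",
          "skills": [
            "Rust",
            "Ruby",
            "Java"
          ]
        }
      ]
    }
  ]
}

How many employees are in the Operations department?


Path: departments[1].employees
Count: 3

ANSWER: 3


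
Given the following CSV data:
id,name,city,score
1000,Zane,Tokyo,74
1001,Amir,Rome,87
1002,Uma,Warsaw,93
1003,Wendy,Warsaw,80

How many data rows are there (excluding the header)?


Counting rows (excluding header):
Header: id,name,city,score
Data rows: 4

ANSWER: 4


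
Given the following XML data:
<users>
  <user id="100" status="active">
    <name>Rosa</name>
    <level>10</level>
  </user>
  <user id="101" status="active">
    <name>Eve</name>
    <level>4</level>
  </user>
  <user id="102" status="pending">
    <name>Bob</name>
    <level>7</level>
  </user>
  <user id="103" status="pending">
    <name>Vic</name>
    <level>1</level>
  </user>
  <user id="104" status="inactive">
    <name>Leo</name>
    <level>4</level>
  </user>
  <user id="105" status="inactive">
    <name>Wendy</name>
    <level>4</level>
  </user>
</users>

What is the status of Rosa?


Finding user with name = Rosa
user id="100" status="active"

ANSWER: active


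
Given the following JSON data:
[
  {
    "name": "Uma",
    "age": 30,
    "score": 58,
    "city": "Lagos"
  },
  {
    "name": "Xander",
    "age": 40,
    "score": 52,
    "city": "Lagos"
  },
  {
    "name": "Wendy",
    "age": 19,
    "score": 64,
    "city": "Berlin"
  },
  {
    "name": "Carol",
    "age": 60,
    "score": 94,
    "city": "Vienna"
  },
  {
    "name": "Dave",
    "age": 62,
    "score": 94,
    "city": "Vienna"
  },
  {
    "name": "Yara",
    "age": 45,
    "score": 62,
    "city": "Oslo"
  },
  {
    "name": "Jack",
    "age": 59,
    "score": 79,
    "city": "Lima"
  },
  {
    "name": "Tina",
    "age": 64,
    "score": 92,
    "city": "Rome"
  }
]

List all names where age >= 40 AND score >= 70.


Checking both conditions:
  Uma (age=30, score=58) -> no
  Xander (age=40, score=52) -> no
  Wendy (age=19, score=64) -> no
  Carol (age=60, score=94) -> YES
  Dave (age=62, score=94) -> YES
  Yara (age=45, score=62) -> no
  Jack (age=59, score=79) -> YES
  Tina (age=64, score=92) -> YES


ANSWER: Carol, Dave, Jack, Tina


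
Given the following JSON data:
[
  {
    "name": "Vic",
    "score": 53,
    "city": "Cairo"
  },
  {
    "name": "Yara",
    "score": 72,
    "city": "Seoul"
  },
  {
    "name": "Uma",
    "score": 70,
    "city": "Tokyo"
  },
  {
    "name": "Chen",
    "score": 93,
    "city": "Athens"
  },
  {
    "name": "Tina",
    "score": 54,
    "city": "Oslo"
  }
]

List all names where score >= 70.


Filtering records where score >= 70:
  Vic (score=53) -> no
  Yara (score=72) -> YES
  Uma (score=70) -> YES
  Chen (score=93) -> YES
  Tina (score=54) -> no


ANSWER: Yara, Uma, Chen


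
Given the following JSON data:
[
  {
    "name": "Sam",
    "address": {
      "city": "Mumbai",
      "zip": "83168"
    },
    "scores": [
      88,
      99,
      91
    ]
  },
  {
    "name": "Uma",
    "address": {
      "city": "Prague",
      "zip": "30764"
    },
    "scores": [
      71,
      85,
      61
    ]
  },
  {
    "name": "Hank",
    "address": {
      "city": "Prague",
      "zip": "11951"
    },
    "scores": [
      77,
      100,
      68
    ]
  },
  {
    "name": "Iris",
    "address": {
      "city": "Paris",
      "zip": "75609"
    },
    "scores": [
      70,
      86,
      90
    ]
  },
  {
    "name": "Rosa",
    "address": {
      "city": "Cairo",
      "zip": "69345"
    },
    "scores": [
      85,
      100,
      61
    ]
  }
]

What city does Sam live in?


Path: records[0].address.city
Value: Mumbai

ANSWER: Mumbai


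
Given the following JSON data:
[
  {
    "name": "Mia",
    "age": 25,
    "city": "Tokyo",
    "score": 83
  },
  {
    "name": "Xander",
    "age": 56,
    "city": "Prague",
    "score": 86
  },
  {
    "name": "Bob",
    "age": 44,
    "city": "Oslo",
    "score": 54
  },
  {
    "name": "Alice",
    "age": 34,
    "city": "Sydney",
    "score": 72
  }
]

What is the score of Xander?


Looking up record where name = Xander
Record index: 1
Field 'score' = 86

ANSWER: 86


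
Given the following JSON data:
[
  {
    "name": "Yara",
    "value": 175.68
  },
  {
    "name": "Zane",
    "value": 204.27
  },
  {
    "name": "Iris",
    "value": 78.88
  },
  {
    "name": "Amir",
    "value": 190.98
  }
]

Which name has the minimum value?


Comparing values:
  Yara: 175.68
  Zane: 204.27
  Iris: 78.88
  Amir: 190.98
Minimum: Iris (78.88)

ANSWER: Iris


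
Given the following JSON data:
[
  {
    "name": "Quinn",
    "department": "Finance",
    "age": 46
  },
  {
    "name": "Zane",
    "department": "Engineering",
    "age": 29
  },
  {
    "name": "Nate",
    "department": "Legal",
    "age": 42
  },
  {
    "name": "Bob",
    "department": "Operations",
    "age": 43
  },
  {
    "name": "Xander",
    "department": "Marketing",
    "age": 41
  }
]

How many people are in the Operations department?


Scanning records for department = Operations
  Record 3: Bob
Count: 1

ANSWER: 1


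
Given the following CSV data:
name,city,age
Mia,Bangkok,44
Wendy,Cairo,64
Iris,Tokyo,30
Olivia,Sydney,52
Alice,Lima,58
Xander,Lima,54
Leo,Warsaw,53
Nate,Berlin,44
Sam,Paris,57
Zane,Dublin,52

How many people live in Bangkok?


Scanning city column for 'Bangkok':
  Row 1: Mia -> MATCH
Total matches: 1

ANSWER: 1


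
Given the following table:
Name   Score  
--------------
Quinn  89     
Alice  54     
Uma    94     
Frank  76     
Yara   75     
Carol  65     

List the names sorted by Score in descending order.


Sorting by Score (descending):
  Uma: 94
  Quinn: 89
  Frank: 76
  Yara: 75
  Carol: 65
  Alice: 54


ANSWER: Uma, Quinn, Frank, Yara, Carol, Alice


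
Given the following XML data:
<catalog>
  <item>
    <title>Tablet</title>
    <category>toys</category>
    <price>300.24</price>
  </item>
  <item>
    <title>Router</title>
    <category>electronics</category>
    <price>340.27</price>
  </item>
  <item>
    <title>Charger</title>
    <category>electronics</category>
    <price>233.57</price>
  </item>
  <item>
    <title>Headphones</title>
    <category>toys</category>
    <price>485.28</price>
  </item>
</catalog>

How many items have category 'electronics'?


Scanning <item> elements for <category>electronics</category>:
  Item 2: Router -> MATCH
  Item 3: Charger -> MATCH
Count: 2

ANSWER: 2


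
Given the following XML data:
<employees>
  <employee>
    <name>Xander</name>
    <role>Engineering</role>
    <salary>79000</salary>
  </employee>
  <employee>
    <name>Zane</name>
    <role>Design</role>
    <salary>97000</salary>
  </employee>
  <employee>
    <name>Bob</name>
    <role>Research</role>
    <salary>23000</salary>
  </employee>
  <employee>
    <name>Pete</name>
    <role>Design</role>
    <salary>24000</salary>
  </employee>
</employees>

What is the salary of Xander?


Searching for <employee> with <name>Xander</name>
Found at position 1
<salary>79000</salary>

ANSWER: 79000


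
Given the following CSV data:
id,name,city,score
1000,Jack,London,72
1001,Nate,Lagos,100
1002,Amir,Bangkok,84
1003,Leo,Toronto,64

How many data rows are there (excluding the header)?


Counting rows (excluding header):
Header: id,name,city,score
Data rows: 4

ANSWER: 4


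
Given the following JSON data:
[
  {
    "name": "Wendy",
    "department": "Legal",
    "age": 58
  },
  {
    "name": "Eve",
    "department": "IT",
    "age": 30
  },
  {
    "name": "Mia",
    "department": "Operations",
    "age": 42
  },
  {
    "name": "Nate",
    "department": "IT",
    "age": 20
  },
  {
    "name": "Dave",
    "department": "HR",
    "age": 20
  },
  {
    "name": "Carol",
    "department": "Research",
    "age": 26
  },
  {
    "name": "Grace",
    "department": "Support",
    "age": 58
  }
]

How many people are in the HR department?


Scanning records for department = HR
  Record 4: Dave
Count: 1

ANSWER: 1


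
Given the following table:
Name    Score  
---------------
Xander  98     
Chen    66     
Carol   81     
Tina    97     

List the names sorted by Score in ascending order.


Sorting by Score (ascending):
  Chen: 66
  Carol: 81
  Tina: 97
  Xander: 98


ANSWER: Chen, Carol, Tina, Xander


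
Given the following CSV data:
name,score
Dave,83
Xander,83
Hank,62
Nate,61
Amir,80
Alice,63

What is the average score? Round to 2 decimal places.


Scores: 83, 83, 62, 61, 80, 63
Sum = 432
Count = 6
Average = 432 / 6 = 72.00

ANSWER: 72.00


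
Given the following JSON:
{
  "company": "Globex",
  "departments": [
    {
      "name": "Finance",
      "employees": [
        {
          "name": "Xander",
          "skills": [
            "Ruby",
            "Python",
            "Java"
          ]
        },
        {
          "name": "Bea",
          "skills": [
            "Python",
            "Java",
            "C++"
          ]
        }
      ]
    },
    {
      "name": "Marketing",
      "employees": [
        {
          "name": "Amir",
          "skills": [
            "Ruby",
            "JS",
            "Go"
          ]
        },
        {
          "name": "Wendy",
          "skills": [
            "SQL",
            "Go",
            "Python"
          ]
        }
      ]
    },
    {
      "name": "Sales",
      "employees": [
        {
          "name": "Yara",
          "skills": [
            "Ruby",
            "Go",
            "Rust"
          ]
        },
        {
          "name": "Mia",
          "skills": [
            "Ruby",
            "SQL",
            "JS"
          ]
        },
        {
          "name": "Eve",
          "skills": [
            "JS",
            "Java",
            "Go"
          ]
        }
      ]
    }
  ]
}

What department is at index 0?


Path: departments[0].name
Value: Finance

ANSWER: Finance


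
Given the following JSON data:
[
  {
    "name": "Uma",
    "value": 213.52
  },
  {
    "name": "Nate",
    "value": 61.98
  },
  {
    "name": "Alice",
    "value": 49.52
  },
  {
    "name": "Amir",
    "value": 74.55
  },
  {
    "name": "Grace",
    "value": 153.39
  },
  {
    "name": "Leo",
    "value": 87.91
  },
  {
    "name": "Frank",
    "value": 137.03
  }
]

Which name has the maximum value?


Comparing values:
  Uma: 213.52
  Nate: 61.98
  Alice: 49.52
  Amir: 74.55
  Grace: 153.39
  Leo: 87.91
  Frank: 137.03
Maximum: Uma (213.52)

ANSWER: Uma


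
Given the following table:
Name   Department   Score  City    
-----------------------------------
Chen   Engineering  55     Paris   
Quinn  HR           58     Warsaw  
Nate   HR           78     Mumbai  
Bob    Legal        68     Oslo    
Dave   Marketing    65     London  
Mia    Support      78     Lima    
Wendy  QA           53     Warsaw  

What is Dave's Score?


Row 5: Dave
Score = 65

ANSWER: 65


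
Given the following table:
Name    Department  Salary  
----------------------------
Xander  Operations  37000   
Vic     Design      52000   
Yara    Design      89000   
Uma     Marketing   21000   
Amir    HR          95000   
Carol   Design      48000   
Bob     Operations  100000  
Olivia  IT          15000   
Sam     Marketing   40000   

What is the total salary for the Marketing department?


Marketing department members:
  Uma: 21000
  Sam: 40000
Total = 21000 + 40000 = 61000

ANSWER: 61000


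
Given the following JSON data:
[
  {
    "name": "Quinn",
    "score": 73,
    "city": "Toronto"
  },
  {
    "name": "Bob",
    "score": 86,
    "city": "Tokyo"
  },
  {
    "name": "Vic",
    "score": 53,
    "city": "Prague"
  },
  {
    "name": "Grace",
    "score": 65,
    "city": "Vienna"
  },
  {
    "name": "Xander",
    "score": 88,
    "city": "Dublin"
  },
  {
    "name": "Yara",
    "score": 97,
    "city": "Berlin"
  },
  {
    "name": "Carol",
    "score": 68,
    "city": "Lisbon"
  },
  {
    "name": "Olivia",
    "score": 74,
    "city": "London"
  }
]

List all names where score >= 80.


Filtering records where score >= 80:
  Quinn (score=73) -> no
  Bob (score=86) -> YES
  Vic (score=53) -> no
  Grace (score=65) -> no
  Xander (score=88) -> YES
  Yara (score=97) -> YES
  Carol (score=68) -> no
  Olivia (score=74) -> no


ANSWER: Bob, Xander, Yara


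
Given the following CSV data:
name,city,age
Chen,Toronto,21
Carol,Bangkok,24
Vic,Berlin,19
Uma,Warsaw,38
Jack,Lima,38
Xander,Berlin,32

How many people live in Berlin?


Scanning city column for 'Berlin':
  Row 3: Vic -> MATCH
  Row 6: Xander -> MATCH
Total matches: 2

ANSWER: 2


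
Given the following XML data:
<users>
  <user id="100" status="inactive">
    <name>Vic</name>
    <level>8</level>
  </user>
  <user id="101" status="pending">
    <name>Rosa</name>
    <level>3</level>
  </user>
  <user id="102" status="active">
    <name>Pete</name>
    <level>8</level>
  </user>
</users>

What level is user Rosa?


Finding user: Rosa
<level>3</level>

ANSWER: 3


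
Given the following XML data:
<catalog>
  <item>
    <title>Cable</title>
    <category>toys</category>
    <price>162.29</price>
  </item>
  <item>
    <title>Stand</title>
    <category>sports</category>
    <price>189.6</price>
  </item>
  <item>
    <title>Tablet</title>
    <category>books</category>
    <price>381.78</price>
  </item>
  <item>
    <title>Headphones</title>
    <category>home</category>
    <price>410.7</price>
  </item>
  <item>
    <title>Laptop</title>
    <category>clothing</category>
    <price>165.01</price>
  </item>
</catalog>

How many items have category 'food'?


Scanning <item> elements for <category>food</category>:
Count: 0

ANSWER: 0


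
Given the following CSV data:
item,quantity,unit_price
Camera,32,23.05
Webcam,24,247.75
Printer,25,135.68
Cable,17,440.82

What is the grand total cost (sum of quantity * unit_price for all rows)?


Computing row totals:
  Camera: 32 * 23.05 = 737.6
  Webcam: 24 * 247.75 = 5946.0
  Printer: 25 * 135.68 = 3392.0
  Cable: 17 * 440.82 = 7493.94
Grand total = 737.6 + 5946.0 + 3392.0 + 7493.94 = 17569.54

ANSWER: 17569.54


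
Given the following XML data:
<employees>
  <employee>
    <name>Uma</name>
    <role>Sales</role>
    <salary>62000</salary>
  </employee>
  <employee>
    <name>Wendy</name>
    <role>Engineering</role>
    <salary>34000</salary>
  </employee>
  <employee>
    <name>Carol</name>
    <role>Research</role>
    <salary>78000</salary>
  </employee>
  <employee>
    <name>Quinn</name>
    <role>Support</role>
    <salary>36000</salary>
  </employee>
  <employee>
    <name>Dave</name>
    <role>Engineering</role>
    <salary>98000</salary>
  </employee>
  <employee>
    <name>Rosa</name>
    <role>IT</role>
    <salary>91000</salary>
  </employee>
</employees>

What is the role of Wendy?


Searching for <employee> with <name>Wendy</name>
Found at position 2
<role>Engineering</role>

ANSWER: Engineering


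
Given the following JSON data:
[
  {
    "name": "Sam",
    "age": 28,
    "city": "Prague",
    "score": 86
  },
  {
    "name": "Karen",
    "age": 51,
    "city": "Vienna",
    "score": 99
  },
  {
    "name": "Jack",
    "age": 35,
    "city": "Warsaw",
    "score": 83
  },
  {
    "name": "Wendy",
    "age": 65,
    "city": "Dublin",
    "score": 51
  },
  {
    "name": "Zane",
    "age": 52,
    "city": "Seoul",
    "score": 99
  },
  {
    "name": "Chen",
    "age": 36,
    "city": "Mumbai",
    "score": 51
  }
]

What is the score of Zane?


Looking up record where name = Zane
Record index: 4
Field 'score' = 99

ANSWER: 99


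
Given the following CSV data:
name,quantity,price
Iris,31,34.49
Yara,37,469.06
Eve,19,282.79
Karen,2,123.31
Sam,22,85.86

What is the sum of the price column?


Values in 'price' column:
  Row 1: 34.49
  Row 2: 469.06
  Row 3: 282.79
  Row 4: 123.31
  Row 5: 85.86
Sum = 34.49 + 469.06 + 282.79 + 123.31 + 85.86 = 995.51

ANSWER: 995.51


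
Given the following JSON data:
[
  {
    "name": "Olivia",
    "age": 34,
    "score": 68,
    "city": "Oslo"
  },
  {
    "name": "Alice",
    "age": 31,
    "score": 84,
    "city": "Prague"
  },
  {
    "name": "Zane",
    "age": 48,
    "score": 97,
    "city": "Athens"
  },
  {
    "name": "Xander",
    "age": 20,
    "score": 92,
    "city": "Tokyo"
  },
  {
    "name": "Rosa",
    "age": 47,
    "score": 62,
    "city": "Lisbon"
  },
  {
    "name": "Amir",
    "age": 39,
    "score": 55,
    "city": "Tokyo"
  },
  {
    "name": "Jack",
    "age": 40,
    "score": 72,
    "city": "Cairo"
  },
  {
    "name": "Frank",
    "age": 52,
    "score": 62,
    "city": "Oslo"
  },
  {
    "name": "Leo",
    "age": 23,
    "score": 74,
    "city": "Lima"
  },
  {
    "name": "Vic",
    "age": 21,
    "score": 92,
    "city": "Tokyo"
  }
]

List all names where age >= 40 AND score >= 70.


Checking both conditions:
  Olivia (age=34, score=68) -> no
  Alice (age=31, score=84) -> no
  Zane (age=48, score=97) -> YES
  Xander (age=20, score=92) -> no
  Rosa (age=47, score=62) -> no
  Amir (age=39, score=55) -> no
  Jack (age=40, score=72) -> YES
  Frank (age=52, score=62) -> no
  Leo (age=23, score=74) -> no
  Vic (age=21, score=92) -> no


ANSWER: Zane, Jack


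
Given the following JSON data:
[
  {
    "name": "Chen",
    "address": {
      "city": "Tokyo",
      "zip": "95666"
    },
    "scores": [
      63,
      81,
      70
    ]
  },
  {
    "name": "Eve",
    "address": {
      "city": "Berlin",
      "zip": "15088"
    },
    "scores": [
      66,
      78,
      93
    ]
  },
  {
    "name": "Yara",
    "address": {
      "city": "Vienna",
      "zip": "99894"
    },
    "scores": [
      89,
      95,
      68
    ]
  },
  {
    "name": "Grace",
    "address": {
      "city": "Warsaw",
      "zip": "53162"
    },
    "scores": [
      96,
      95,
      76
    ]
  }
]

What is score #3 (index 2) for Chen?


Path: records[0].scores[2]
Value: 70

ANSWER: 70


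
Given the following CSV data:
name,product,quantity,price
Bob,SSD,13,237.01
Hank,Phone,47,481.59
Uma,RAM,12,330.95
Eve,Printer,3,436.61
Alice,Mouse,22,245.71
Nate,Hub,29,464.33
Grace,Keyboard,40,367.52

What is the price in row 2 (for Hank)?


Row 2: Hank
Column 'price' = 481.59

ANSWER: 481.59


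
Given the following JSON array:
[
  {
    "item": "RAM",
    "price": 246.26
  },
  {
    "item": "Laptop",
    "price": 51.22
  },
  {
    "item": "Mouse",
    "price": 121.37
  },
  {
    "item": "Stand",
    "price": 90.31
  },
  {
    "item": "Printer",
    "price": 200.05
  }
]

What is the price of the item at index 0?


Array index 0 -> RAM
price = 246.26

ANSWER: 246.26


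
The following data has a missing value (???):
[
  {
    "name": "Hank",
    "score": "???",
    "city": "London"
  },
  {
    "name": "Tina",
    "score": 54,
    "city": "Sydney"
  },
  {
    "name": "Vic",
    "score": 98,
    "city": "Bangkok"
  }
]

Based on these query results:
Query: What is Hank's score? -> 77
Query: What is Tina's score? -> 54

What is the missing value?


The missing value is Hank's score
From query: Hank's score = 77

ANSWER: 77


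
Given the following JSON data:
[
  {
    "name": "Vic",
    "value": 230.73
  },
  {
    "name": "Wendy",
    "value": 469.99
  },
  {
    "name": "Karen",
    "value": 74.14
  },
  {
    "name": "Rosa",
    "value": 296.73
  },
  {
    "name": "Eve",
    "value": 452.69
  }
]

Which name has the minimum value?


Comparing values:
  Vic: 230.73
  Wendy: 469.99
  Karen: 74.14
  Rosa: 296.73
  Eve: 452.69
Minimum: Karen (74.14)

ANSWER: Karen


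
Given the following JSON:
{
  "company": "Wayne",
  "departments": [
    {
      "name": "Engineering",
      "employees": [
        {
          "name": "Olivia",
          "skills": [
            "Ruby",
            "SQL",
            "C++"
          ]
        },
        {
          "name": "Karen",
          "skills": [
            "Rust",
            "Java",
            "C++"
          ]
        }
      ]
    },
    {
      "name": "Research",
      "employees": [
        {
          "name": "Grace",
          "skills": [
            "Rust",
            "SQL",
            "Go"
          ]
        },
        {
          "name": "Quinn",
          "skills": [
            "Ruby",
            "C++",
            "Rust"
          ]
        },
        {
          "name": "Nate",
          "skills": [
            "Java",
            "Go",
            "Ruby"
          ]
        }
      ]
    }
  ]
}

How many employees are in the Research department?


Path: departments[1].employees
Count: 3

ANSWER: 3


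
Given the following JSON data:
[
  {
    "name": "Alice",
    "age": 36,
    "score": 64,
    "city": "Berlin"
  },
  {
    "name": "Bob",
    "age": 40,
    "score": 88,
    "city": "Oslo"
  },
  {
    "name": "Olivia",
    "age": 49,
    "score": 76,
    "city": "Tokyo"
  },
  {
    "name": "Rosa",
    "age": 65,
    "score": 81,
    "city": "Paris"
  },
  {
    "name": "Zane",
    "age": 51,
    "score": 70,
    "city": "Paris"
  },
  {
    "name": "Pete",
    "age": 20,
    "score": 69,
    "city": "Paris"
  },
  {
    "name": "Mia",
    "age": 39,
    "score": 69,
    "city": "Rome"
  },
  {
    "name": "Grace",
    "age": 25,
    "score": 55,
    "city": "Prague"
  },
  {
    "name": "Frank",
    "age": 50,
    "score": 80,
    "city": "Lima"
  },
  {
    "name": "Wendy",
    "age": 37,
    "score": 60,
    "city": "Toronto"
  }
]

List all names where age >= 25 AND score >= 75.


Checking both conditions:
  Alice (age=36, score=64) -> no
  Bob (age=40, score=88) -> YES
  Olivia (age=49, score=76) -> YES
  Rosa (age=65, score=81) -> YES
  Zane (age=51, score=70) -> no
  Pete (age=20, score=69) -> no
  Mia (age=39, score=69) -> no
  Grace (age=25, score=55) -> no
  Frank (age=50, score=80) -> YES
  Wendy (age=37, score=60) -> no


ANSWER: Bob, Olivia, Rosa, Frank


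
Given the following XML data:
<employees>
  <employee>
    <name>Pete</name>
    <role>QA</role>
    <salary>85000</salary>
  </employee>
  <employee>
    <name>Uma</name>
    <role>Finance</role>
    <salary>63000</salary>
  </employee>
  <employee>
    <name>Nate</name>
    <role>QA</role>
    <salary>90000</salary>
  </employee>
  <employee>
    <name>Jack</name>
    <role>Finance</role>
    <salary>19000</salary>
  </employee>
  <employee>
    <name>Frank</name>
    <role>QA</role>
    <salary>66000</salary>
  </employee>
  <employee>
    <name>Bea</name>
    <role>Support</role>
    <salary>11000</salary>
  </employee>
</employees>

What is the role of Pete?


Searching for <employee> with <name>Pete</name>
Found at position 1
<role>QA</role>

ANSWER: QA


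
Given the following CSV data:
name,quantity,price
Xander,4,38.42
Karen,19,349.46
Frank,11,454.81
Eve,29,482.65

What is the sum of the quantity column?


Values in 'quantity' column:
  Row 1: 4
  Row 2: 19
  Row 3: 11
  Row 4: 29
Sum = 4 + 19 + 11 + 29 = 63

ANSWER: 63


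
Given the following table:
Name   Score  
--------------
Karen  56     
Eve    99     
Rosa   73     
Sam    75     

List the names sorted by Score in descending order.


Sorting by Score (descending):
  Eve: 99
  Sam: 75
  Rosa: 73
  Karen: 56


ANSWER: Eve, Sam, Rosa, Karen


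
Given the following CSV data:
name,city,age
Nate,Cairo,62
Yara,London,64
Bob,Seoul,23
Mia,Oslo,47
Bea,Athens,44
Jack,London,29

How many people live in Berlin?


Scanning city column for 'Berlin':
Total matches: 0

ANSWER: 0


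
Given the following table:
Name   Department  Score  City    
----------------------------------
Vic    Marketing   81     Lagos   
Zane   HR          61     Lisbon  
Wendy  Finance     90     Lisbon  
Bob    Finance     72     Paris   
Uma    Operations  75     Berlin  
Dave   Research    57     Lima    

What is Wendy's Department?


Row 3: Wendy
Department = Finance

ANSWER: Finance


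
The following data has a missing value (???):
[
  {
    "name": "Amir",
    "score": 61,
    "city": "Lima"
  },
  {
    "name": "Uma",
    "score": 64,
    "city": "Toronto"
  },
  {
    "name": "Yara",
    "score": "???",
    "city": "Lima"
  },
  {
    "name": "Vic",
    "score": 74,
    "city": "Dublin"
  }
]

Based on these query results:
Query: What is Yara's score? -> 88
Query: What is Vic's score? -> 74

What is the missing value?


The missing value is Yara's score
From query: Yara's score = 88

ANSWER: 88


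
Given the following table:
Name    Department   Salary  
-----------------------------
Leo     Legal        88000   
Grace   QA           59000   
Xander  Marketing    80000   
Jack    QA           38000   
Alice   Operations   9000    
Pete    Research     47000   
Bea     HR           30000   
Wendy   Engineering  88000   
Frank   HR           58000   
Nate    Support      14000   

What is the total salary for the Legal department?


Legal department members:
  Leo: 88000
Total = 88000 = 88000

ANSWER: 88000


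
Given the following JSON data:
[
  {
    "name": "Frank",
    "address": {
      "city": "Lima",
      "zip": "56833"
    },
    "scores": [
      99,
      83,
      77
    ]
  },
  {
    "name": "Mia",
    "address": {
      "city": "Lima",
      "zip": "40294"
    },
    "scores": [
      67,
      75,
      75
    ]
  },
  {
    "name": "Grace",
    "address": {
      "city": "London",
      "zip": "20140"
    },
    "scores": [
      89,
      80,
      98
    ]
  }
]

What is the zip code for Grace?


Path: records[2].address.zip
Value: 20140

ANSWER: 20140


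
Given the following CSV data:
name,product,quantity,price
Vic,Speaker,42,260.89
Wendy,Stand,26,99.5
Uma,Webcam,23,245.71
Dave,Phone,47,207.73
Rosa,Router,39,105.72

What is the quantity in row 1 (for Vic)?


Row 1: Vic
Column 'quantity' = 42

ANSWER: 42


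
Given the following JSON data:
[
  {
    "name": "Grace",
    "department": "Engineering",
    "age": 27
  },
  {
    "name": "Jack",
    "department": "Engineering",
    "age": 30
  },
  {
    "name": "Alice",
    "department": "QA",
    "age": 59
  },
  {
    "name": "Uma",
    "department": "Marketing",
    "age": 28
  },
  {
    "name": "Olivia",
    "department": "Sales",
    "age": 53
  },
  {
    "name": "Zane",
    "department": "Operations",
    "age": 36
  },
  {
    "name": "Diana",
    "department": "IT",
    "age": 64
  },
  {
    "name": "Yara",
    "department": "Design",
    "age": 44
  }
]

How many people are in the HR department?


Scanning records for department = HR
  No matches found
Count: 0

ANSWER: 0


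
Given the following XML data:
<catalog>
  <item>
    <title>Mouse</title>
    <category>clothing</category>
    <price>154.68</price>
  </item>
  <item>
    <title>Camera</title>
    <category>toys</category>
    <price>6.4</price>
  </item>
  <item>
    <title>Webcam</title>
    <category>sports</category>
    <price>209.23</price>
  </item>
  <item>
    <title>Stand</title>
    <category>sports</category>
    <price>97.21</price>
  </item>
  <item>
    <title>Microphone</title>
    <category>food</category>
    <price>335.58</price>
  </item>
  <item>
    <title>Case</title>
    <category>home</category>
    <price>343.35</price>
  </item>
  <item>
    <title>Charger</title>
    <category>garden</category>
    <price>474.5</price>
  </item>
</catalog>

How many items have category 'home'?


Scanning <item> elements for <category>home</category>:
  Item 6: Case -> MATCH
Count: 1

ANSWER: 1


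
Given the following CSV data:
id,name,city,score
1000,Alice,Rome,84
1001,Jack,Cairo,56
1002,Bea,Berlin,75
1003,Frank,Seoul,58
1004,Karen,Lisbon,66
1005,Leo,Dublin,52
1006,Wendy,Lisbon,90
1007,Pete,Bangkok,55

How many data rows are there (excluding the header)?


Counting rows (excluding header):
Header: id,name,city,score
Data rows: 8

ANSWER: 8


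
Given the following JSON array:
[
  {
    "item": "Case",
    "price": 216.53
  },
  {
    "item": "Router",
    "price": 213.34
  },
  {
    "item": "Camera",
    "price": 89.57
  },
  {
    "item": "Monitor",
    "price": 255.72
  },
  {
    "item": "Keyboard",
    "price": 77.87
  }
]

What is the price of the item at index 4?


Array index 4 -> Keyboard
price = 77.87

ANSWER: 77.87


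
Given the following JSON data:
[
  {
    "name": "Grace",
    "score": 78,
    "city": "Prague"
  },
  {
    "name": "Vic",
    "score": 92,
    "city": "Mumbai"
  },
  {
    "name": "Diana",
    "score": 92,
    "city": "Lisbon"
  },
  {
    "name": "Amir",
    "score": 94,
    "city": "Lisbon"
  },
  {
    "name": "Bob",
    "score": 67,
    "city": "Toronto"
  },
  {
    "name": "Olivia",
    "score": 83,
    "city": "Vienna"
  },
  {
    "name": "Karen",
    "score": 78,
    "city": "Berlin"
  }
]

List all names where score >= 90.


Filtering records where score >= 90:
  Grace (score=78) -> no
  Vic (score=92) -> YES
  Diana (score=92) -> YES
  Amir (score=94) -> YES
  Bob (score=67) -> no
  Olivia (score=83) -> no
  Karen (score=78) -> no


ANSWER: Vic, Diana, Amir


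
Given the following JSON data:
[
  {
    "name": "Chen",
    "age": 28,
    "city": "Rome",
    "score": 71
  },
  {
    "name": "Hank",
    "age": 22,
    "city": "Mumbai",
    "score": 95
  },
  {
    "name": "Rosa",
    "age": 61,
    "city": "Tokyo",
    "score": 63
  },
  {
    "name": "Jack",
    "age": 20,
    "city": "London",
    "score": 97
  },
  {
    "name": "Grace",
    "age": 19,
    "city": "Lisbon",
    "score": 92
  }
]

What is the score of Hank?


Looking up record where name = Hank
Record index: 1
Field 'score' = 95

ANSWER: 95


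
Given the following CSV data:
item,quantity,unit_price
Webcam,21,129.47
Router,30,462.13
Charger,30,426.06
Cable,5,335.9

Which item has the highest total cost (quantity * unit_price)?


Computing row totals:
  Webcam: 2718.87
  Router: 13863.9
  Charger: 12781.8
  Cable: 1679.5
Maximum: Router (13863.9)

ANSWER: Router


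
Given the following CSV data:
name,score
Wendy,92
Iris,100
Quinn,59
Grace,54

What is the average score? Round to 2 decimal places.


Scores: 92, 100, 59, 54
Sum = 305
Count = 4
Average = 305 / 4 = 76.25

ANSWER: 76.25


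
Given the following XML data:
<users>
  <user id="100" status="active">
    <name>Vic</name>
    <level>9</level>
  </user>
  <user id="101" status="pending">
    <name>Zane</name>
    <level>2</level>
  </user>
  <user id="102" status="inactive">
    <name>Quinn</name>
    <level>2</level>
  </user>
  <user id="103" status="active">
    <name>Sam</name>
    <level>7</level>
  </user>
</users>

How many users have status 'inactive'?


Counting users with status='inactive':
  Quinn (id=102) -> MATCH
Count: 1

ANSWER: 1


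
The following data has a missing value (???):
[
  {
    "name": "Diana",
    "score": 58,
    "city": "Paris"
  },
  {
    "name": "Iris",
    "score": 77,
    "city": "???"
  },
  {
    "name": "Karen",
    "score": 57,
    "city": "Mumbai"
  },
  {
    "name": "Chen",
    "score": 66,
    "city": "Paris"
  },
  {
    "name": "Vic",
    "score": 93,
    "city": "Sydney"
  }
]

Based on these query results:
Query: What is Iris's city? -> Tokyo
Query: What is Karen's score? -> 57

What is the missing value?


The missing value is Iris's city
From query: Iris's city = Tokyo

ANSWER: Tokyo


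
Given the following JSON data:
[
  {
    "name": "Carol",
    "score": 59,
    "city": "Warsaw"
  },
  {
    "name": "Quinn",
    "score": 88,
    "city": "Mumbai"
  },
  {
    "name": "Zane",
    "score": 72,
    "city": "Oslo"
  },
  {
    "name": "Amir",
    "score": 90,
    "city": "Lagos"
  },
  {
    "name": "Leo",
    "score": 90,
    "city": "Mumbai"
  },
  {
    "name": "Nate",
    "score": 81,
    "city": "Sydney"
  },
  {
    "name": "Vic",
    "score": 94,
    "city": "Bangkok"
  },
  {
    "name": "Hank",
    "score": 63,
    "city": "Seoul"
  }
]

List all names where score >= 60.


Filtering records where score >= 60:
  Carol (score=59) -> no
  Quinn (score=88) -> YES
  Zane (score=72) -> YES
  Amir (score=90) -> YES
  Leo (score=90) -> YES
  Nate (score=81) -> YES
  Vic (score=94) -> YES
  Hank (score=63) -> YES


ANSWER: Quinn, Zane, Amir, Leo, Nate, Vic, Hank


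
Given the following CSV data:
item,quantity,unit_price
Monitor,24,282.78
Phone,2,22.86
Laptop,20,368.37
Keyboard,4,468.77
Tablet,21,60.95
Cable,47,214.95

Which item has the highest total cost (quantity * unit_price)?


Computing row totals:
  Monitor: 6786.72
  Phone: 45.72
  Laptop: 7367.4
  Keyboard: 1875.08
  Tablet: 1279.95
  Cable: 10102.65
Maximum: Cable (10102.65)

ANSWER: Cable


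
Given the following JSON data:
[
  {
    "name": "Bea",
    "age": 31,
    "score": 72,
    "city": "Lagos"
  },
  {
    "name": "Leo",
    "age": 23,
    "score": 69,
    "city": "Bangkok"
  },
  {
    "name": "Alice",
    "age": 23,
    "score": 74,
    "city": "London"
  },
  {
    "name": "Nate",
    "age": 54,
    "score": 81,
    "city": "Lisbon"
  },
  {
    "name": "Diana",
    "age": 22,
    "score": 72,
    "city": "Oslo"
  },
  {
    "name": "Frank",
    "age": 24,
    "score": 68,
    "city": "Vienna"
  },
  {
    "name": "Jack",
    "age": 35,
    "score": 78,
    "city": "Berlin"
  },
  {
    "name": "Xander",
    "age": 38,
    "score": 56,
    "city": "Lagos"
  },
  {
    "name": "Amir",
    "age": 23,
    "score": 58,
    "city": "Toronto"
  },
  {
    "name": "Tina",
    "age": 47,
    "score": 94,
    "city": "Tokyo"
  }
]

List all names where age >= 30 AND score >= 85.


Checking both conditions:
  Bea (age=31, score=72) -> no
  Leo (age=23, score=69) -> no
  Alice (age=23, score=74) -> no
  Nate (age=54, score=81) -> no
  Diana (age=22, score=72) -> no
  Frank (age=24, score=68) -> no
  Jack (age=35, score=78) -> no
  Xander (age=38, score=56) -> no
  Amir (age=23, score=58) -> no
  Tina (age=47, score=94) -> YES


ANSWER: Tina


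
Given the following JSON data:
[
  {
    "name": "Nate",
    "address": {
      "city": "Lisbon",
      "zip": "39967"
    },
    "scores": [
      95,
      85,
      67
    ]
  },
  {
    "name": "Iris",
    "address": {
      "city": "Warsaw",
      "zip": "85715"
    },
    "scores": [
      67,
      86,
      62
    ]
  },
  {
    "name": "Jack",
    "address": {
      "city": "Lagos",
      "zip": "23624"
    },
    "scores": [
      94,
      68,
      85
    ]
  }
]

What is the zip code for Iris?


Path: records[1].address.zip
Value: 85715

ANSWER: 85715


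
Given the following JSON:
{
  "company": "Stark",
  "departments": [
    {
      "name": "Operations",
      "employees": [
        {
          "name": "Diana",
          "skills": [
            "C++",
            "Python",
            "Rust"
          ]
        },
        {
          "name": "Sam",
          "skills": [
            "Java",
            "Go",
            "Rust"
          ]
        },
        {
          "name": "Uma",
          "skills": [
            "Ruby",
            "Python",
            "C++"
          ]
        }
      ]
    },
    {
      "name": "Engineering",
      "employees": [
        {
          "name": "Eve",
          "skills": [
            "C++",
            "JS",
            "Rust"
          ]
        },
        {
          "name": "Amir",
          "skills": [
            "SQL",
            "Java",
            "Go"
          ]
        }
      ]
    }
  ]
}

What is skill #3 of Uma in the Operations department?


Path: departments[0].employees[2].skills[2]
Value: C++

ANSWER: C++


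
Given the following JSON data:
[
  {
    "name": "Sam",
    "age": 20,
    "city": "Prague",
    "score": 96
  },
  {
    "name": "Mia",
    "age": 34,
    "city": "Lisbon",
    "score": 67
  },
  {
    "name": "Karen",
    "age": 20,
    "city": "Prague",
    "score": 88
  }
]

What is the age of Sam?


Looking up record where name = Sam
Record index: 0
Field 'age' = 20

ANSWER: 20


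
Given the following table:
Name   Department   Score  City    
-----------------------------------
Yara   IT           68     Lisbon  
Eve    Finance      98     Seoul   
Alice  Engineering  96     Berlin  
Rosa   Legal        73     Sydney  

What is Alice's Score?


Row 3: Alice
Score = 96

ANSWER: 96


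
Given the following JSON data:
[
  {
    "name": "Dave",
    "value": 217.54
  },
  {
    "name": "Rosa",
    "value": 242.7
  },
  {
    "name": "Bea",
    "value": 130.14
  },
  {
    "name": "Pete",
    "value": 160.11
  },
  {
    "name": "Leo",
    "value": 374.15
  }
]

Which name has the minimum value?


Comparing values:
  Dave: 217.54
  Rosa: 242.7
  Bea: 130.14
  Pete: 160.11
  Leo: 374.15
Minimum: Bea (130.14)

ANSWER: Bea


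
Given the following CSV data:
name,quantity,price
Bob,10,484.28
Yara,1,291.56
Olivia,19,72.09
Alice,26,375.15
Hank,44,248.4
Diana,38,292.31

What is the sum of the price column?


Values in 'price' column:
  Row 1: 484.28
  Row 2: 291.56
  Row 3: 72.09
  Row 4: 375.15
  Row 5: 248.4
  Row 6: 292.31
Sum = 484.28 + 291.56 + 72.09 + 375.15 + 248.4 + 292.31 = 1763.79

ANSWER: 1763.79
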